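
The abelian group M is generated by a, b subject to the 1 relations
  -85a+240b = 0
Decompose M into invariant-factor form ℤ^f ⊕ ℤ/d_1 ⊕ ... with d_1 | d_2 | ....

Answer: M ≅ ℤ^1 ⊕ ℤ/5

Derivation:
rank_ℚ(R)=1; free=2−1=1
SNF(R) diag = [5] → torsion [5]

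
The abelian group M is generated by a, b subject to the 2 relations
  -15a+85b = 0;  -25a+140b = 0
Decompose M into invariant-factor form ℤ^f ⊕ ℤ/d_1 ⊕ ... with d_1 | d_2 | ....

rank_ℚ(R)=2; free=2−2=0
SNF(R) diag = [5, 5] → torsion [5, 5]

Answer: M ≅ ℤ/5 ⊕ ℤ/5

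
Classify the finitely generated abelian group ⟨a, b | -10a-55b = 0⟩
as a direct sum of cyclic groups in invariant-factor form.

Answer: M ≅ ℤ^1 ⊕ ℤ/5

Derivation:
rank_ℚ(R)=1; free=2−1=1
SNF(R) diag = [5] → torsion [5]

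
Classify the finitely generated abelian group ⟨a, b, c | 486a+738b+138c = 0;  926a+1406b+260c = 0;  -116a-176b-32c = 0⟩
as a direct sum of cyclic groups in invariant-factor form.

Answer: M ≅ ℤ/2 ⊕ ℤ/6 ⊕ ℤ/12

Derivation:
rank_ℚ(R)=3; free=3−3=0
SNF(R) diag = [2, 6, 12] → torsion [2, 6, 12]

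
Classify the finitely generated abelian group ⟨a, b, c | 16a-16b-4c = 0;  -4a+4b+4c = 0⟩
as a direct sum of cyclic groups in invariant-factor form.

Answer: M ≅ ℤ^1 ⊕ ℤ/4 ⊕ ℤ/12

Derivation:
rank_ℚ(R)=2; free=3−2=1
SNF(R) diag = [4, 12] → torsion [4, 12]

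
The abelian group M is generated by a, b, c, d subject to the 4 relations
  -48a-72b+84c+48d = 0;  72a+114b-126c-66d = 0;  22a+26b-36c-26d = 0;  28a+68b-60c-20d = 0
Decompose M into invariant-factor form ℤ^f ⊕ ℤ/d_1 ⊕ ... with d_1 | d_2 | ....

rank_ℚ(R)=4; free=4−4=0
SNF(R) diag = [2, 6, 12, 24] → torsion [2, 6, 12, 24]

Answer: M ≅ ℤ/2 ⊕ ℤ/6 ⊕ ℤ/12 ⊕ ℤ/24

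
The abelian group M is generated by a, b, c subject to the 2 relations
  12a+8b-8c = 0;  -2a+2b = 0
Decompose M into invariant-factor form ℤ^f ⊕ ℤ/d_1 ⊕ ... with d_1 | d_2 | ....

rank_ℚ(R)=2; free=3−2=1
SNF(R) diag = [2, 4] → torsion [2, 4]

Answer: M ≅ ℤ^1 ⊕ ℤ/2 ⊕ ℤ/4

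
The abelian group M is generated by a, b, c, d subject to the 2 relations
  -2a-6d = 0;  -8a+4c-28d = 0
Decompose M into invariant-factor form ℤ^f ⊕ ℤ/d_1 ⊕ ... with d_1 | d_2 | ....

rank_ℚ(R)=2; free=4−2=2
SNF(R) diag = [2, 4] → torsion [2, 4]

Answer: M ≅ ℤ^2 ⊕ ℤ/2 ⊕ ℤ/4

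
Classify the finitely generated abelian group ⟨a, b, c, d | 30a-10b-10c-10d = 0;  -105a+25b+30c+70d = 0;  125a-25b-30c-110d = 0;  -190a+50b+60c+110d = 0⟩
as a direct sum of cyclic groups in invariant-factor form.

rank_ℚ(R)=4; free=4−4=0
SNF(R) diag = [5, 10, 10, 20] → torsion [5, 10, 10, 20]

Answer: M ≅ ℤ/5 ⊕ ℤ/10 ⊕ ℤ/10 ⊕ ℤ/20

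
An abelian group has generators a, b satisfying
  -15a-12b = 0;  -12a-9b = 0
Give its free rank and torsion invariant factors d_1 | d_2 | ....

Answer: M ≅ ℤ/3 ⊕ ℤ/3

Derivation:
rank_ℚ(R)=2; free=2−2=0
SNF(R) diag = [3, 3] → torsion [3, 3]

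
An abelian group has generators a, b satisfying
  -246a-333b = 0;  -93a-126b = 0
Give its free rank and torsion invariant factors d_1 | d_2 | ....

rank_ℚ(R)=2; free=2−2=0
SNF(R) diag = [3, 9] → torsion [3, 9]

Answer: M ≅ ℤ/3 ⊕ ℤ/9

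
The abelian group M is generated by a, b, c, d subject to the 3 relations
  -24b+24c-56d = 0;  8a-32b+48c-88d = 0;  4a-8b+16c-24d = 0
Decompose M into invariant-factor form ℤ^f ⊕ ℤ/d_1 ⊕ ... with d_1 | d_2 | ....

rank_ℚ(R)=3; free=4−3=1
SNF(R) diag = [4, 8, 8] → torsion [4, 8, 8]

Answer: M ≅ ℤ^1 ⊕ ℤ/4 ⊕ ℤ/8 ⊕ ℤ/8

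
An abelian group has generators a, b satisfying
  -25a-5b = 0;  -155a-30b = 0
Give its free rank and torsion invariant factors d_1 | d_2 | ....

Answer: M ≅ ℤ/5 ⊕ ℤ/5

Derivation:
rank_ℚ(R)=2; free=2−2=0
SNF(R) diag = [5, 5] → torsion [5, 5]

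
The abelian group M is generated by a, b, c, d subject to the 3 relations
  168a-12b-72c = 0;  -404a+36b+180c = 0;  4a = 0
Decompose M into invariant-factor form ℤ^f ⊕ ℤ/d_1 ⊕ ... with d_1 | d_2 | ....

Answer: M ≅ ℤ^1 ⊕ ℤ/4 ⊕ ℤ/12 ⊕ ℤ/36

Derivation:
rank_ℚ(R)=3; free=4−3=1
SNF(R) diag = [4, 12, 36] → torsion [4, 12, 36]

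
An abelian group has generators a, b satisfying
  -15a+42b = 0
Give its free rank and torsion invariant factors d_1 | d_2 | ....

rank_ℚ(R)=1; free=2−1=1
SNF(R) diag = [3] → torsion [3]

Answer: M ≅ ℤ^1 ⊕ ℤ/3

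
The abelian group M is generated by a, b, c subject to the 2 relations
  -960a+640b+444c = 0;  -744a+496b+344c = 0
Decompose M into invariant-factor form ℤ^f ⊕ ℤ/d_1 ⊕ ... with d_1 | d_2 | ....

Answer: M ≅ ℤ^1 ⊕ ℤ/4 ⊕ ℤ/8

Derivation:
rank_ℚ(R)=2; free=3−2=1
SNF(R) diag = [4, 8] → torsion [4, 8]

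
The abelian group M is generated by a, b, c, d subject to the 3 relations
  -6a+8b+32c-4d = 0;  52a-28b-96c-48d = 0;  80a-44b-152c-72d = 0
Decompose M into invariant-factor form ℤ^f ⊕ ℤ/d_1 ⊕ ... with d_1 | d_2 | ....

Answer: M ≅ ℤ^1 ⊕ ℤ/2 ⊕ ℤ/4 ⊕ ℤ/8

Derivation:
rank_ℚ(R)=3; free=4−3=1
SNF(R) diag = [2, 4, 8] → torsion [2, 4, 8]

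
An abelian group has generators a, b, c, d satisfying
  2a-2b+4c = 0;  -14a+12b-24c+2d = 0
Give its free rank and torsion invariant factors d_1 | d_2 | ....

rank_ℚ(R)=2; free=4−2=2
SNF(R) diag = [2, 2] → torsion [2, 2]

Answer: M ≅ ℤ^2 ⊕ ℤ/2 ⊕ ℤ/2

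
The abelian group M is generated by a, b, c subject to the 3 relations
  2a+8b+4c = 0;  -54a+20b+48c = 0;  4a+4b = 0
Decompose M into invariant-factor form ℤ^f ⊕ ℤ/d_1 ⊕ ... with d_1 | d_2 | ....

rank_ℚ(R)=3; free=3−3=0
SNF(R) diag = [2, 4, 4] → torsion [2, 4, 4]

Answer: M ≅ ℤ/2 ⊕ ℤ/4 ⊕ ℤ/4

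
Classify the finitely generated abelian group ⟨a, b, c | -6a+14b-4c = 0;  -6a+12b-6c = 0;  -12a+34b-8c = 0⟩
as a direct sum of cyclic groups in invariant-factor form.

Answer: M ≅ ℤ/2 ⊕ ℤ/6 ⊕ ℤ/6

Derivation:
rank_ℚ(R)=3; free=3−3=0
SNF(R) diag = [2, 6, 6] → torsion [2, 6, 6]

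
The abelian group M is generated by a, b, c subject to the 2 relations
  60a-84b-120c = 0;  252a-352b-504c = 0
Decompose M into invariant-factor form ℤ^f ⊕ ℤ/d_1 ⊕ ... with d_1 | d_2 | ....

rank_ℚ(R)=2; free=3−2=1
SNF(R) diag = [4, 12] → torsion [4, 12]

Answer: M ≅ ℤ^1 ⊕ ℤ/4 ⊕ ℤ/12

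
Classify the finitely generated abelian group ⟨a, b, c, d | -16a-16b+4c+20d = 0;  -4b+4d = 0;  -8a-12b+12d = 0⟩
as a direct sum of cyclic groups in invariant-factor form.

Answer: M ≅ ℤ^1 ⊕ ℤ/4 ⊕ ℤ/4 ⊕ ℤ/8

Derivation:
rank_ℚ(R)=3; free=4−3=1
SNF(R) diag = [4, 4, 8] → torsion [4, 4, 8]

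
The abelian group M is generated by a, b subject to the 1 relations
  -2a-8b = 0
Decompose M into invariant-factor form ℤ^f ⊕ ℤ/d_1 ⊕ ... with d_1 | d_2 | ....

rank_ℚ(R)=1; free=2−1=1
SNF(R) diag = [2] → torsion [2]

Answer: M ≅ ℤ^1 ⊕ ℤ/2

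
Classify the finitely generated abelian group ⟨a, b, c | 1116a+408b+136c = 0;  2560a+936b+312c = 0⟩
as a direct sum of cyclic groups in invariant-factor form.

rank_ℚ(R)=2; free=3−2=1
SNF(R) diag = [4, 8] → torsion [4, 8]

Answer: M ≅ ℤ^1 ⊕ ℤ/4 ⊕ ℤ/8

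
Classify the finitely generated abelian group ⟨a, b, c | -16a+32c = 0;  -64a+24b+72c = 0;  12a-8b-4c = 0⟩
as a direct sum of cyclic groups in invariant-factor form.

rank_ℚ(R)=3; free=3−3=0
SNF(R) diag = [4, 8, 16] → torsion [4, 8, 16]

Answer: M ≅ ℤ/4 ⊕ ℤ/8 ⊕ ℤ/16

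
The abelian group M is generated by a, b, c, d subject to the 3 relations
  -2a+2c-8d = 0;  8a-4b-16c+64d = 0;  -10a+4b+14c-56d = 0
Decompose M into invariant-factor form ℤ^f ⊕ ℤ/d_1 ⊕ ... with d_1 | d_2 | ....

Answer: M ≅ ℤ^1 ⊕ ℤ/2 ⊕ ℤ/4 ⊕ ℤ/4

Derivation:
rank_ℚ(R)=3; free=4−3=1
SNF(R) diag = [2, 4, 4] → torsion [2, 4, 4]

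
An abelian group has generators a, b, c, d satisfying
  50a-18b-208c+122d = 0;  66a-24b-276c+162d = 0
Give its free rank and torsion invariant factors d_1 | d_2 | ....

Answer: M ≅ ℤ^2 ⊕ ℤ/2 ⊕ ℤ/6

Derivation:
rank_ℚ(R)=2; free=4−2=2
SNF(R) diag = [2, 6] → torsion [2, 6]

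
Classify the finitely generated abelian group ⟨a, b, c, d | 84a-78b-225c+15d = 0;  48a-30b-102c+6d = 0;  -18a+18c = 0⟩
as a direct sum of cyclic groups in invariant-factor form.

rank_ℚ(R)=3; free=4−3=1
SNF(R) diag = [3, 6, 18] → torsion [3, 6, 18]

Answer: M ≅ ℤ^1 ⊕ ℤ/3 ⊕ ℤ/6 ⊕ ℤ/18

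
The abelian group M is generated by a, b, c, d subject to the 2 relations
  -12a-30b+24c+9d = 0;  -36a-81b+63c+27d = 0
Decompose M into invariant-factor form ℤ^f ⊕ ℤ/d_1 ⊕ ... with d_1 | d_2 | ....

Answer: M ≅ ℤ^2 ⊕ ℤ/3 ⊕ ℤ/9

Derivation:
rank_ℚ(R)=2; free=4−2=2
SNF(R) diag = [3, 9] → torsion [3, 9]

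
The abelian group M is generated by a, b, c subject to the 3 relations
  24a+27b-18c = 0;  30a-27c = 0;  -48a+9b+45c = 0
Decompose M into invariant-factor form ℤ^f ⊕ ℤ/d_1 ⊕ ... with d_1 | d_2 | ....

rank_ℚ(R)=3; free=3−3=0
SNF(R) diag = [3, 9, 18] → torsion [3, 9, 18]

Answer: M ≅ ℤ/3 ⊕ ℤ/9 ⊕ ℤ/18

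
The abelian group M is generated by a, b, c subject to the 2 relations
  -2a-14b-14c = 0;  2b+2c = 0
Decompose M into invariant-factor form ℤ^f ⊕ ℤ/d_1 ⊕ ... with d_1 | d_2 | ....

Answer: M ≅ ℤ^1 ⊕ ℤ/2 ⊕ ℤ/2

Derivation:
rank_ℚ(R)=2; free=3−2=1
SNF(R) diag = [2, 2] → torsion [2, 2]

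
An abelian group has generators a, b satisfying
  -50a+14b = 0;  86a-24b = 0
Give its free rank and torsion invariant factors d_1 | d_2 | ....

rank_ℚ(R)=2; free=2−2=0
SNF(R) diag = [2, 2] → torsion [2, 2]

Answer: M ≅ ℤ/2 ⊕ ℤ/2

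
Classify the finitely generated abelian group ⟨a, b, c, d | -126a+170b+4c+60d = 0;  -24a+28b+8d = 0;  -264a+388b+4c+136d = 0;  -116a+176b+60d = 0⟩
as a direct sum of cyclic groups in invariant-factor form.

rank_ℚ(R)=4; free=4−4=0
SNF(R) diag = [2, 4, 4, 12] → torsion [2, 4, 4, 12]

Answer: M ≅ ℤ/2 ⊕ ℤ/4 ⊕ ℤ/4 ⊕ ℤ/12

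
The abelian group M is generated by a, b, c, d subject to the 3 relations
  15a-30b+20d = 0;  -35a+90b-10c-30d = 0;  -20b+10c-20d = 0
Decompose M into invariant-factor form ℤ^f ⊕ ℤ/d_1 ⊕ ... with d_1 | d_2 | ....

Answer: M ≅ ℤ^1 ⊕ ℤ/5 ⊕ ℤ/10 ⊕ ℤ/10

Derivation:
rank_ℚ(R)=3; free=4−3=1
SNF(R) diag = [5, 10, 10] → torsion [5, 10, 10]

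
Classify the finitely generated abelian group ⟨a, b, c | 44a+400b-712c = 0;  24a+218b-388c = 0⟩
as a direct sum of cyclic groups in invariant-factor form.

Answer: M ≅ ℤ^1 ⊕ ℤ/2 ⊕ ℤ/4

Derivation:
rank_ℚ(R)=2; free=3−2=1
SNF(R) diag = [2, 4] → torsion [2, 4]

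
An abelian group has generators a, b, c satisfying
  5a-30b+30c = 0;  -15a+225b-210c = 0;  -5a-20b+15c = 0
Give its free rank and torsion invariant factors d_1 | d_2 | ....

Answer: M ≅ ℤ/5 ⊕ ℤ/5 ⊕ ℤ/15

Derivation:
rank_ℚ(R)=3; free=3−3=0
SNF(R) diag = [5, 5, 15] → torsion [5, 5, 15]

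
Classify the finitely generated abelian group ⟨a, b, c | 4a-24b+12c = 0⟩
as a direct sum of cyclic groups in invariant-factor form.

Answer: M ≅ ℤ^2 ⊕ ℤ/4

Derivation:
rank_ℚ(R)=1; free=3−1=2
SNF(R) diag = [4] → torsion [4]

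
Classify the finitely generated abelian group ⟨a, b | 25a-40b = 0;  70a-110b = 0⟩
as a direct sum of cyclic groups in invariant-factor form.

rank_ℚ(R)=2; free=2−2=0
SNF(R) diag = [5, 10] → torsion [5, 10]

Answer: M ≅ ℤ/5 ⊕ ℤ/10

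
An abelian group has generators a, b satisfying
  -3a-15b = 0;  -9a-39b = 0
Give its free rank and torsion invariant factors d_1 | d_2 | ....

rank_ℚ(R)=2; free=2−2=0
SNF(R) diag = [3, 6] → torsion [3, 6]

Answer: M ≅ ℤ/3 ⊕ ℤ/6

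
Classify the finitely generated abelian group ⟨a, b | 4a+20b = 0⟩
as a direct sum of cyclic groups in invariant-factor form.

Answer: M ≅ ℤ^1 ⊕ ℤ/4

Derivation:
rank_ℚ(R)=1; free=2−1=1
SNF(R) diag = [4] → torsion [4]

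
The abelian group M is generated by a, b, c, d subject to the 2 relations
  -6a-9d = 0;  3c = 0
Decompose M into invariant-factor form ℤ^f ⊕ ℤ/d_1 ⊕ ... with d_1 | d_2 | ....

Answer: M ≅ ℤ^2 ⊕ ℤ/3 ⊕ ℤ/3

Derivation:
rank_ℚ(R)=2; free=4−2=2
SNF(R) diag = [3, 3] → torsion [3, 3]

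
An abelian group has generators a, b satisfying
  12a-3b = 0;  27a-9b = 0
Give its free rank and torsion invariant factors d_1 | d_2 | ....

rank_ℚ(R)=2; free=2−2=0
SNF(R) diag = [3, 9] → torsion [3, 9]

Answer: M ≅ ℤ/3 ⊕ ℤ/9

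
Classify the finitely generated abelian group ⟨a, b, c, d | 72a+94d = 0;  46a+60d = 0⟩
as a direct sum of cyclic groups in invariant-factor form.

Answer: M ≅ ℤ^2 ⊕ ℤ/2 ⊕ ℤ/2

Derivation:
rank_ℚ(R)=2; free=4−2=2
SNF(R) diag = [2, 2] → torsion [2, 2]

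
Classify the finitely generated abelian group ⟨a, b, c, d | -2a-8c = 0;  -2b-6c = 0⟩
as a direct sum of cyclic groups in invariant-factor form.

rank_ℚ(R)=2; free=4−2=2
SNF(R) diag = [2, 2] → torsion [2, 2]

Answer: M ≅ ℤ^2 ⊕ ℤ/2 ⊕ ℤ/2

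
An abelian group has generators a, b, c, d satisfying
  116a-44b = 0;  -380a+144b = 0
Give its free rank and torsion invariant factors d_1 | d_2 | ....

Answer: M ≅ ℤ^2 ⊕ ℤ/4 ⊕ ℤ/4

Derivation:
rank_ℚ(R)=2; free=4−2=2
SNF(R) diag = [4, 4] → torsion [4, 4]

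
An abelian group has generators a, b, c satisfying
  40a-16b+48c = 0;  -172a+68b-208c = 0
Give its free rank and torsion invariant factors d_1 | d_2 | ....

Answer: M ≅ ℤ^1 ⊕ ℤ/4 ⊕ ℤ/8

Derivation:
rank_ℚ(R)=2; free=3−2=1
SNF(R) diag = [4, 8] → torsion [4, 8]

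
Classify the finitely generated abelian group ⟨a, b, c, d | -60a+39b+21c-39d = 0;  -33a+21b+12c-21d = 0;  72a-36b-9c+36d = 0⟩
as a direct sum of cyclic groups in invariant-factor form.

Answer: M ≅ ℤ^1 ⊕ ℤ/3 ⊕ ℤ/9 ⊕ ℤ/27

Derivation:
rank_ℚ(R)=3; free=4−3=1
SNF(R) diag = [3, 9, 27] → torsion [3, 9, 27]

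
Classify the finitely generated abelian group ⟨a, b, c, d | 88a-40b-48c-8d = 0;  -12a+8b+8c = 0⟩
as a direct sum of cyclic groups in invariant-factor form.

rank_ℚ(R)=2; free=4−2=2
SNF(R) diag = [4, 8] → torsion [4, 8]

Answer: M ≅ ℤ^2 ⊕ ℤ/4 ⊕ ℤ/8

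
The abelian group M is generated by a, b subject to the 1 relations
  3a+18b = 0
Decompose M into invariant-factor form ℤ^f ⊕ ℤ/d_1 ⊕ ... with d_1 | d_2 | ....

Answer: M ≅ ℤ^1 ⊕ ℤ/3

Derivation:
rank_ℚ(R)=1; free=2−1=1
SNF(R) diag = [3] → torsion [3]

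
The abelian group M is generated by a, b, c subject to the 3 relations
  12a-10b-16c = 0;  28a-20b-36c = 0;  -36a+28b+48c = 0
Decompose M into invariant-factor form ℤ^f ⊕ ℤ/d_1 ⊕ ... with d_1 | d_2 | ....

Answer: M ≅ ℤ/2 ⊕ ℤ/4 ⊕ ℤ/4

Derivation:
rank_ℚ(R)=3; free=3−3=0
SNF(R) diag = [2, 4, 4] → torsion [2, 4, 4]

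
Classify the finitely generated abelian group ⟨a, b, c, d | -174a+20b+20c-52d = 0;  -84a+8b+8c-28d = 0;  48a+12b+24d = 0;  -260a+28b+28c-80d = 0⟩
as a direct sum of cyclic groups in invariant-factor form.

Answer: M ≅ ℤ/2 ⊕ ℤ/4 ⊕ ℤ/12 ⊕ ℤ/36

Derivation:
rank_ℚ(R)=4; free=4−4=0
SNF(R) diag = [2, 4, 12, 36] → torsion [2, 4, 12, 36]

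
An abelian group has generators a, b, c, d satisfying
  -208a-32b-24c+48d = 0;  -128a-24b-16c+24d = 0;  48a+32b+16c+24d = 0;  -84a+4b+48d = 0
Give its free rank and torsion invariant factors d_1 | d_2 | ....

Answer: M ≅ ℤ/4 ⊕ ℤ/8 ⊕ ℤ/8 ⊕ ℤ/24

Derivation:
rank_ℚ(R)=4; free=4−4=0
SNF(R) diag = [4, 8, 8, 24] → torsion [4, 8, 8, 24]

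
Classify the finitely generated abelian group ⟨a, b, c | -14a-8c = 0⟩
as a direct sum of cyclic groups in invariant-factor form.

Answer: M ≅ ℤ^2 ⊕ ℤ/2

Derivation:
rank_ℚ(R)=1; free=3−1=2
SNF(R) diag = [2] → torsion [2]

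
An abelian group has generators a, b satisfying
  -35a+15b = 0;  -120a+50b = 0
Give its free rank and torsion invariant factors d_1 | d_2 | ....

rank_ℚ(R)=2; free=2−2=0
SNF(R) diag = [5, 10] → torsion [5, 10]

Answer: M ≅ ℤ/5 ⊕ ℤ/10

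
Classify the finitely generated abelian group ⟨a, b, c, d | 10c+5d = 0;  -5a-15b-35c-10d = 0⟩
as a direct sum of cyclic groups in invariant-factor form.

Answer: M ≅ ℤ^2 ⊕ ℤ/5 ⊕ ℤ/5

Derivation:
rank_ℚ(R)=2; free=4−2=2
SNF(R) diag = [5, 5] → torsion [5, 5]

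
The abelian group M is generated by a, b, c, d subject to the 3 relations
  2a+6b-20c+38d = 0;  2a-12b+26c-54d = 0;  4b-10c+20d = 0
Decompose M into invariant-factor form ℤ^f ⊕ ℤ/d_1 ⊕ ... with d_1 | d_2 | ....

rank_ℚ(R)=3; free=4−3=1
SNF(R) diag = [2, 2, 2] → torsion [2, 2, 2]

Answer: M ≅ ℤ^1 ⊕ ℤ/2 ⊕ ℤ/2 ⊕ ℤ/2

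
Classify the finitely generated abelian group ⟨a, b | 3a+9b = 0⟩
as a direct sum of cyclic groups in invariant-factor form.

Answer: M ≅ ℤ^1 ⊕ ℤ/3

Derivation:
rank_ℚ(R)=1; free=2−1=1
SNF(R) diag = [3] → torsion [3]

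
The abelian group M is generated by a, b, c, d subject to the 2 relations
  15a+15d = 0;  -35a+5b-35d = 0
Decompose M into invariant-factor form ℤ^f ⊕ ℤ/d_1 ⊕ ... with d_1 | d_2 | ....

Answer: M ≅ ℤ^2 ⊕ ℤ/5 ⊕ ℤ/15

Derivation:
rank_ℚ(R)=2; free=4−2=2
SNF(R) diag = [5, 15] → torsion [5, 15]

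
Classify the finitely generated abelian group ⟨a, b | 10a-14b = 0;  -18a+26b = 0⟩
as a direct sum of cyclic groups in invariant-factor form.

rank_ℚ(R)=2; free=2−2=0
SNF(R) diag = [2, 4] → torsion [2, 4]

Answer: M ≅ ℤ/2 ⊕ ℤ/4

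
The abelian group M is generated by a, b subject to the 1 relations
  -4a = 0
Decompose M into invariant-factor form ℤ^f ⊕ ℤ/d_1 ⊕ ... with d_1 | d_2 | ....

Answer: M ≅ ℤ^1 ⊕ ℤ/4

Derivation:
rank_ℚ(R)=1; free=2−1=1
SNF(R) diag = [4] → torsion [4]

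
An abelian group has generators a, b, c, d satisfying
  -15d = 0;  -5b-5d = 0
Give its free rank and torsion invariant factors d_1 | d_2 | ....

Answer: M ≅ ℤ^2 ⊕ ℤ/5 ⊕ ℤ/15

Derivation:
rank_ℚ(R)=2; free=4−2=2
SNF(R) diag = [5, 15] → torsion [5, 15]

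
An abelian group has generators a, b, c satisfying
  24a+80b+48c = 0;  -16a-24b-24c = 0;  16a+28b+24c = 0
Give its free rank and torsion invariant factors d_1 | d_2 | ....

Answer: M ≅ ℤ/4 ⊕ ℤ/8 ⊕ ℤ/24

Derivation:
rank_ℚ(R)=3; free=3−3=0
SNF(R) diag = [4, 8, 24] → torsion [4, 8, 24]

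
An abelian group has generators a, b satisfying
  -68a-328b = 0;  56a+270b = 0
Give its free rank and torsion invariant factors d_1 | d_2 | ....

rank_ℚ(R)=2; free=2−2=0
SNF(R) diag = [2, 4] → torsion [2, 4]

Answer: M ≅ ℤ/2 ⊕ ℤ/4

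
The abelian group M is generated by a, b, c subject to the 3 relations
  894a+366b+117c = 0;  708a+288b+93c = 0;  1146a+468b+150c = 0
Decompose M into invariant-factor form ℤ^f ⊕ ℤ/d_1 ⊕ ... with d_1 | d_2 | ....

Answer: M ≅ ℤ/3 ⊕ ℤ/6 ⊕ ℤ/18

Derivation:
rank_ℚ(R)=3; free=3−3=0
SNF(R) diag = [3, 6, 18] → torsion [3, 6, 18]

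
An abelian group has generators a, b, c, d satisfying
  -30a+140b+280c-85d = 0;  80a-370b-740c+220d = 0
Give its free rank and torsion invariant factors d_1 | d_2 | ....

Answer: M ≅ ℤ^2 ⊕ ℤ/5 ⊕ ℤ/10

Derivation:
rank_ℚ(R)=2; free=4−2=2
SNF(R) diag = [5, 10] → torsion [5, 10]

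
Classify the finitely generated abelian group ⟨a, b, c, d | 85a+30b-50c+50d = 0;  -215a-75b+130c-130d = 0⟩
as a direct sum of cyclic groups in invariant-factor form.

rank_ℚ(R)=2; free=4−2=2
SNF(R) diag = [5, 15] → torsion [5, 15]

Answer: M ≅ ℤ^2 ⊕ ℤ/5 ⊕ ℤ/15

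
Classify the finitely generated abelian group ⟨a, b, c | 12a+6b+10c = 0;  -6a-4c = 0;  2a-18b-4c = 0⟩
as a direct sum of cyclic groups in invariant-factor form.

rank_ℚ(R)=3; free=3−3=0
SNF(R) diag = [2, 2, 6] → torsion [2, 2, 6]

Answer: M ≅ ℤ/2 ⊕ ℤ/2 ⊕ ℤ/6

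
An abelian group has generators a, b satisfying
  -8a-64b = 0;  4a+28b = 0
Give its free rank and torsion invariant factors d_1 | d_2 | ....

rank_ℚ(R)=2; free=2−2=0
SNF(R) diag = [4, 8] → torsion [4, 8]

Answer: M ≅ ℤ/4 ⊕ ℤ/8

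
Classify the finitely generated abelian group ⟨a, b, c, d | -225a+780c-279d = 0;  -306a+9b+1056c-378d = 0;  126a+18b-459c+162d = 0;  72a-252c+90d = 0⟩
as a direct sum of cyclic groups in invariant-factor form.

rank_ℚ(R)=4; free=4−4=0
SNF(R) diag = [3, 9, 9, 18] → torsion [3, 9, 9, 18]

Answer: M ≅ ℤ/3 ⊕ ℤ/9 ⊕ ℤ/9 ⊕ ℤ/18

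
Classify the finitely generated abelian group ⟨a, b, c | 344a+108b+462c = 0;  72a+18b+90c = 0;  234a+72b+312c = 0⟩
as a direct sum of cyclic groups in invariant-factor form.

rank_ℚ(R)=3; free=3−3=0
SNF(R) diag = [2, 6, 18] → torsion [2, 6, 18]

Answer: M ≅ ℤ/2 ⊕ ℤ/6 ⊕ ℤ/18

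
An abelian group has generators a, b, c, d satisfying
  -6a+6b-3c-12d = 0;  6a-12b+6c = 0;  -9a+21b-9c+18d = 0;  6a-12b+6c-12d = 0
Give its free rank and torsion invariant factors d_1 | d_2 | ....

rank_ℚ(R)=4; free=4−4=0
SNF(R) diag = [3, 3, 6, 12] → torsion [3, 3, 6, 12]

Answer: M ≅ ℤ/3 ⊕ ℤ/3 ⊕ ℤ/6 ⊕ ℤ/12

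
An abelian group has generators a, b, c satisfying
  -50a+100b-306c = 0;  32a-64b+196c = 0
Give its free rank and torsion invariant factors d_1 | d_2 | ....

Answer: M ≅ ℤ^1 ⊕ ℤ/2 ⊕ ℤ/4

Derivation:
rank_ℚ(R)=2; free=3−2=1
SNF(R) diag = [2, 4] → torsion [2, 4]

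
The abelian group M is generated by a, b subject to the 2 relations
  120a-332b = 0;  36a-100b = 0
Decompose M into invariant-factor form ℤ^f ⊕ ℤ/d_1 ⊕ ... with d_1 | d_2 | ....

Answer: M ≅ ℤ/4 ⊕ ℤ/12

Derivation:
rank_ℚ(R)=2; free=2−2=0
SNF(R) diag = [4, 12] → torsion [4, 12]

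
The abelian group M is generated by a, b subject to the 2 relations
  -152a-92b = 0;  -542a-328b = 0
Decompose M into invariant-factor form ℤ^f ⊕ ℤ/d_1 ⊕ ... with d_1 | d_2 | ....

rank_ℚ(R)=2; free=2−2=0
SNF(R) diag = [2, 4] → torsion [2, 4]

Answer: M ≅ ℤ/2 ⊕ ℤ/4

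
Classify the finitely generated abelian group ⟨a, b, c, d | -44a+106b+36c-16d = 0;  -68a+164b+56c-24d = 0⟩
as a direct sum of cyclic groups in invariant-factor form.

rank_ℚ(R)=2; free=4−2=2
SNF(R) diag = [2, 4] → torsion [2, 4]

Answer: M ≅ ℤ^2 ⊕ ℤ/2 ⊕ ℤ/4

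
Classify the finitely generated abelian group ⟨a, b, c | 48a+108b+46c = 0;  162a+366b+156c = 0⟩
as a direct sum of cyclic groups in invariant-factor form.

rank_ℚ(R)=2; free=3−2=1
SNF(R) diag = [2, 6] → torsion [2, 6]

Answer: M ≅ ℤ^1 ⊕ ℤ/2 ⊕ ℤ/6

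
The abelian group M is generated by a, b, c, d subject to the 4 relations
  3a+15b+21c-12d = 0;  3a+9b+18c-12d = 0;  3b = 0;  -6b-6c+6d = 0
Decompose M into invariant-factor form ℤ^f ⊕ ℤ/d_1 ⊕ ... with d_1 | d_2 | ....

Answer: M ≅ ℤ/3 ⊕ ℤ/3 ⊕ ℤ/3 ⊕ ℤ/6

Derivation:
rank_ℚ(R)=4; free=4−4=0
SNF(R) diag = [3, 3, 3, 6] → torsion [3, 3, 3, 6]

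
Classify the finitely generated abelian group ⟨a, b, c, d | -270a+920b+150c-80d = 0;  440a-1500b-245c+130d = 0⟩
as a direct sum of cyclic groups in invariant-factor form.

Answer: M ≅ ℤ^2 ⊕ ℤ/5 ⊕ ℤ/10

Derivation:
rank_ℚ(R)=2; free=4−2=2
SNF(R) diag = [5, 10] → torsion [5, 10]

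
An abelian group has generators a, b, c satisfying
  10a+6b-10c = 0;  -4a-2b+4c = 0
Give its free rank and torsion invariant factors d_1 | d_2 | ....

rank_ℚ(R)=2; free=3−2=1
SNF(R) diag = [2, 2] → torsion [2, 2]

Answer: M ≅ ℤ^1 ⊕ ℤ/2 ⊕ ℤ/2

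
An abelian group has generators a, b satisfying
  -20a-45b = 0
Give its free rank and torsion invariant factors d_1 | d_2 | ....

Answer: M ≅ ℤ^1 ⊕ ℤ/5

Derivation:
rank_ℚ(R)=1; free=2−1=1
SNF(R) diag = [5] → torsion [5]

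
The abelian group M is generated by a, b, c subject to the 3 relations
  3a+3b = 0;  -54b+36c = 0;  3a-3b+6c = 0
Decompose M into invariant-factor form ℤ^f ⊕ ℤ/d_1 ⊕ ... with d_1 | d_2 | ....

rank_ℚ(R)=3; free=3−3=0
SNF(R) diag = [3, 6, 18] → torsion [3, 6, 18]

Answer: M ≅ ℤ/3 ⊕ ℤ/6 ⊕ ℤ/18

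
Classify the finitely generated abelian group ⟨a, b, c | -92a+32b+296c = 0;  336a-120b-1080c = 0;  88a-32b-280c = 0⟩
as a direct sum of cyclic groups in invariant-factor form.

Answer: M ≅ ℤ/4 ⊕ ℤ/8 ⊕ ℤ/24

Derivation:
rank_ℚ(R)=3; free=3−3=0
SNF(R) diag = [4, 8, 24] → torsion [4, 8, 24]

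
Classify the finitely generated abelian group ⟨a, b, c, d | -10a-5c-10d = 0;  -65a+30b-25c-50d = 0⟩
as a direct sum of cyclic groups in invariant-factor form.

Answer: M ≅ ℤ^2 ⊕ ℤ/5 ⊕ ℤ/15

Derivation:
rank_ℚ(R)=2; free=4−2=2
SNF(R) diag = [5, 15] → torsion [5, 15]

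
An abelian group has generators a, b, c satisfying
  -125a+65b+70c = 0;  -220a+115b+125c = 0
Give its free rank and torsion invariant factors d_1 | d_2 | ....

Answer: M ≅ ℤ^1 ⊕ ℤ/5 ⊕ ℤ/15

Derivation:
rank_ℚ(R)=2; free=3−2=1
SNF(R) diag = [5, 15] → torsion [5, 15]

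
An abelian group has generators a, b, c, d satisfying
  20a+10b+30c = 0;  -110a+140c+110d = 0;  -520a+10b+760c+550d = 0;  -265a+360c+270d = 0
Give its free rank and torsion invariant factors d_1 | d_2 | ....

Answer: M ≅ ℤ/5 ⊕ ℤ/10 ⊕ ℤ/10 ⊕ ℤ/30

Derivation:
rank_ℚ(R)=4; free=4−4=0
SNF(R) diag = [5, 10, 10, 30] → torsion [5, 10, 10, 30]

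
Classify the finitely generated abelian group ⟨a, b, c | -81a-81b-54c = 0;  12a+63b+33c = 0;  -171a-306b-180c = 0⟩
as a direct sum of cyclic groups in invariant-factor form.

Answer: M ≅ ℤ/3 ⊕ ℤ/9 ⊕ ℤ/27

Derivation:
rank_ℚ(R)=3; free=3−3=0
SNF(R) diag = [3, 9, 27] → torsion [3, 9, 27]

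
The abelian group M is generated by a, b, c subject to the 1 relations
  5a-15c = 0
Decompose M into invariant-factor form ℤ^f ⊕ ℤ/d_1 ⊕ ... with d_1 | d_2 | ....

rank_ℚ(R)=1; free=3−1=2
SNF(R) diag = [5] → torsion [5]

Answer: M ≅ ℤ^2 ⊕ ℤ/5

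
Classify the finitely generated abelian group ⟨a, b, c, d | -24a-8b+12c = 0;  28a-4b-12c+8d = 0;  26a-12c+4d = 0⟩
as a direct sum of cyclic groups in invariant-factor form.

rank_ℚ(R)=3; free=4−3=1
SNF(R) diag = [2, 4, 12] → torsion [2, 4, 12]

Answer: M ≅ ℤ^1 ⊕ ℤ/2 ⊕ ℤ/4 ⊕ ℤ/12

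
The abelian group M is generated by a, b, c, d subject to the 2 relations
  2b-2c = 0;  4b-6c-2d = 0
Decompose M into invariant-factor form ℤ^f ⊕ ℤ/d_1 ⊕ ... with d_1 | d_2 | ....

rank_ℚ(R)=2; free=4−2=2
SNF(R) diag = [2, 2] → torsion [2, 2]

Answer: M ≅ ℤ^2 ⊕ ℤ/2 ⊕ ℤ/2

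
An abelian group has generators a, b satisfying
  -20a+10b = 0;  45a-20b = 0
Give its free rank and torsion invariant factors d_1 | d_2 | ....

Answer: M ≅ ℤ/5 ⊕ ℤ/10

Derivation:
rank_ℚ(R)=2; free=2−2=0
SNF(R) diag = [5, 10] → torsion [5, 10]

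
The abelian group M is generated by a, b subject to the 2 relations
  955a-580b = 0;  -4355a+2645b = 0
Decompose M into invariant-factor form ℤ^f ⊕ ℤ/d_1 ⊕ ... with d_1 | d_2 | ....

Answer: M ≅ ℤ/5 ⊕ ℤ/15

Derivation:
rank_ℚ(R)=2; free=2−2=0
SNF(R) diag = [5, 15] → torsion [5, 15]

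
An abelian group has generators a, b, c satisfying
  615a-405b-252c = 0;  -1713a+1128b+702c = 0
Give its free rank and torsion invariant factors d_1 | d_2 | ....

Answer: M ≅ ℤ^1 ⊕ ℤ/3 ⊕ ℤ/3

Derivation:
rank_ℚ(R)=2; free=3−2=1
SNF(R) diag = [3, 3] → torsion [3, 3]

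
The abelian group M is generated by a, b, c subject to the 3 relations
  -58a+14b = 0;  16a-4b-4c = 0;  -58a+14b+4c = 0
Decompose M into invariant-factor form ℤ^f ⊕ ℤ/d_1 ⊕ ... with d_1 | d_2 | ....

rank_ℚ(R)=3; free=3−3=0
SNF(R) diag = [2, 4, 4] → torsion [2, 4, 4]

Answer: M ≅ ℤ/2 ⊕ ℤ/4 ⊕ ℤ/4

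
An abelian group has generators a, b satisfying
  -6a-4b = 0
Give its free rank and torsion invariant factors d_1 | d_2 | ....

rank_ℚ(R)=1; free=2−1=1
SNF(R) diag = [2] → torsion [2]

Answer: M ≅ ℤ^1 ⊕ ℤ/2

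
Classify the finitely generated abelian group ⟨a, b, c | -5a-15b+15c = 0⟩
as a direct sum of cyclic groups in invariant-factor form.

rank_ℚ(R)=1; free=3−1=2
SNF(R) diag = [5] → torsion [5]

Answer: M ≅ ℤ^2 ⊕ ℤ/5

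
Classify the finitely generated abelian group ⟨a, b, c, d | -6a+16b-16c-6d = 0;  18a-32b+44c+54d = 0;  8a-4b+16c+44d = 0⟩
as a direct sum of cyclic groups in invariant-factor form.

rank_ℚ(R)=3; free=4−3=1
SNF(R) diag = [2, 4, 12] → torsion [2, 4, 12]

Answer: M ≅ ℤ^1 ⊕ ℤ/2 ⊕ ℤ/4 ⊕ ℤ/12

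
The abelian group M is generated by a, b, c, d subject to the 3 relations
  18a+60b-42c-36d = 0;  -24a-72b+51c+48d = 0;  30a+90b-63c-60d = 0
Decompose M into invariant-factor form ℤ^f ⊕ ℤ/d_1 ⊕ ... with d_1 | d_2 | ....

Answer: M ≅ ℤ^1 ⊕ ℤ/3 ⊕ ℤ/6 ⊕ ℤ/6

Derivation:
rank_ℚ(R)=3; free=4−3=1
SNF(R) diag = [3, 6, 6] → torsion [3, 6, 6]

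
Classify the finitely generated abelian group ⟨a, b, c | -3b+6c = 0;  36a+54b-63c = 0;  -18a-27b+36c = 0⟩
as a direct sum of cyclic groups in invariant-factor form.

Answer: M ≅ ℤ/3 ⊕ ℤ/9 ⊕ ℤ/18

Derivation:
rank_ℚ(R)=3; free=3−3=0
SNF(R) diag = [3, 9, 18] → torsion [3, 9, 18]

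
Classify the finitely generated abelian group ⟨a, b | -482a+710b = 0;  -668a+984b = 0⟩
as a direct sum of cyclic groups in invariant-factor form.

rank_ℚ(R)=2; free=2−2=0
SNF(R) diag = [2, 4] → torsion [2, 4]

Answer: M ≅ ℤ/2 ⊕ ℤ/4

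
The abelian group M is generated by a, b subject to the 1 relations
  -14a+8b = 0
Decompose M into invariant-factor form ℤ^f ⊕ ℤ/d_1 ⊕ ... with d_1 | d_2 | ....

Answer: M ≅ ℤ^1 ⊕ ℤ/2

Derivation:
rank_ℚ(R)=1; free=2−1=1
SNF(R) diag = [2] → torsion [2]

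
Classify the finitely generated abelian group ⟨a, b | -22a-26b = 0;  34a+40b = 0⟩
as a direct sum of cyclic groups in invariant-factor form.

rank_ℚ(R)=2; free=2−2=0
SNF(R) diag = [2, 2] → torsion [2, 2]

Answer: M ≅ ℤ/2 ⊕ ℤ/2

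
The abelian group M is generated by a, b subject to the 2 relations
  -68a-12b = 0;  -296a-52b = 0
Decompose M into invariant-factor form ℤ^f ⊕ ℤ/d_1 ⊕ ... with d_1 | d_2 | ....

Answer: M ≅ ℤ/4 ⊕ ℤ/4

Derivation:
rank_ℚ(R)=2; free=2−2=0
SNF(R) diag = [4, 4] → torsion [4, 4]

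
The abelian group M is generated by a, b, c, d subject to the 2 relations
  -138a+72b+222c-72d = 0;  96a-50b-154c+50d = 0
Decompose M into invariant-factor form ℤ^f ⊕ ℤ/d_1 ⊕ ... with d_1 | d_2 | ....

rank_ℚ(R)=2; free=4−2=2
SNF(R) diag = [2, 6] → torsion [2, 6]

Answer: M ≅ ℤ^2 ⊕ ℤ/2 ⊕ ℤ/6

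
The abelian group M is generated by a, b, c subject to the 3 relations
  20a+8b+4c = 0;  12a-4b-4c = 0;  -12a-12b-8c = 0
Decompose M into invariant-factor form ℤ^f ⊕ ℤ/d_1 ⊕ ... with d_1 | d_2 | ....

Answer: M ≅ ℤ/4 ⊕ ℤ/4 ⊕ ℤ/4

Derivation:
rank_ℚ(R)=3; free=3−3=0
SNF(R) diag = [4, 4, 4] → torsion [4, 4, 4]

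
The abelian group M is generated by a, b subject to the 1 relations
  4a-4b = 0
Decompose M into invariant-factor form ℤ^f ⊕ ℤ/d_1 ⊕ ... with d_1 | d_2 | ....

rank_ℚ(R)=1; free=2−1=1
SNF(R) diag = [4] → torsion [4]

Answer: M ≅ ℤ^1 ⊕ ℤ/4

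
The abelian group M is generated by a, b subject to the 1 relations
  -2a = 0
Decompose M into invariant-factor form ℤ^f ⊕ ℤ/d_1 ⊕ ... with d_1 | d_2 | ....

rank_ℚ(R)=1; free=2−1=1
SNF(R) diag = [2] → torsion [2]

Answer: M ≅ ℤ^1 ⊕ ℤ/2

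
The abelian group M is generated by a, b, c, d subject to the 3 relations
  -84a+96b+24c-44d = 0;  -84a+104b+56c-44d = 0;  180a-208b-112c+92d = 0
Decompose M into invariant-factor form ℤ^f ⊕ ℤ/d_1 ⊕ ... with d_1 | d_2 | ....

rank_ℚ(R)=3; free=4−3=1
SNF(R) diag = [4, 8, 24] → torsion [4, 8, 24]

Answer: M ≅ ℤ^1 ⊕ ℤ/4 ⊕ ℤ/8 ⊕ ℤ/24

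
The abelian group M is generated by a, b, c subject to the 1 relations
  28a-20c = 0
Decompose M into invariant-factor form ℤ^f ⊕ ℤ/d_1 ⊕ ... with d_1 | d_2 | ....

rank_ℚ(R)=1; free=3−1=2
SNF(R) diag = [4] → torsion [4]

Answer: M ≅ ℤ^2 ⊕ ℤ/4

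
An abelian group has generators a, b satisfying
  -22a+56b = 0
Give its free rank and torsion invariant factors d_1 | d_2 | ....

Answer: M ≅ ℤ^1 ⊕ ℤ/2

Derivation:
rank_ℚ(R)=1; free=2−1=1
SNF(R) diag = [2] → torsion [2]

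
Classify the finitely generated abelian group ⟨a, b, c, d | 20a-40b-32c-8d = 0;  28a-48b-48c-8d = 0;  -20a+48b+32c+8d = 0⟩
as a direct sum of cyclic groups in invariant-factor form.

Answer: M ≅ ℤ^1 ⊕ ℤ/4 ⊕ ℤ/8 ⊕ ℤ/16

Derivation:
rank_ℚ(R)=3; free=4−3=1
SNF(R) diag = [4, 8, 16] → torsion [4, 8, 16]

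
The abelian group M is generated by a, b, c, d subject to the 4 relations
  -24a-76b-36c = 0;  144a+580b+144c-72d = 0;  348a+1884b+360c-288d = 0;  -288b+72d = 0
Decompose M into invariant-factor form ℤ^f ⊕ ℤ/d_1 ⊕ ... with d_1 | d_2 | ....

rank_ℚ(R)=4; free=4−4=0
SNF(R) diag = [4, 12, 36, 72] → torsion [4, 12, 36, 72]

Answer: M ≅ ℤ/4 ⊕ ℤ/12 ⊕ ℤ/36 ⊕ ℤ/72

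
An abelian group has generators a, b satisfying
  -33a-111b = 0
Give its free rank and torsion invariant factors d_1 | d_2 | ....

rank_ℚ(R)=1; free=2−1=1
SNF(R) diag = [3] → torsion [3]

Answer: M ≅ ℤ^1 ⊕ ℤ/3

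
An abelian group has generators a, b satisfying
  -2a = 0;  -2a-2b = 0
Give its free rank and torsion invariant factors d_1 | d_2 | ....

rank_ℚ(R)=2; free=2−2=0
SNF(R) diag = [2, 2] → torsion [2, 2]

Answer: M ≅ ℤ/2 ⊕ ℤ/2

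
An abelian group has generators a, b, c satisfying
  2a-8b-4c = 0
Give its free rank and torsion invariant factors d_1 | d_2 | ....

rank_ℚ(R)=1; free=3−1=2
SNF(R) diag = [2] → torsion [2]

Answer: M ≅ ℤ^2 ⊕ ℤ/2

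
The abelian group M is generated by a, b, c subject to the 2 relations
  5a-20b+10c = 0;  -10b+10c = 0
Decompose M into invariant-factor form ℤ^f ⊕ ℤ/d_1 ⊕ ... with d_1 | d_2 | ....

rank_ℚ(R)=2; free=3−2=1
SNF(R) diag = [5, 10] → torsion [5, 10]

Answer: M ≅ ℤ^1 ⊕ ℤ/5 ⊕ ℤ/10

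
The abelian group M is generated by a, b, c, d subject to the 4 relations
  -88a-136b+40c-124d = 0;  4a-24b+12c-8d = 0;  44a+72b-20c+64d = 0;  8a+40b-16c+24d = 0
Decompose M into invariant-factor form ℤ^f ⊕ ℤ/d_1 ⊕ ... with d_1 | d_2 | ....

rank_ℚ(R)=4; free=4−4=0
SNF(R) diag = [4, 4, 8, 8] → torsion [4, 4, 8, 8]

Answer: M ≅ ℤ/4 ⊕ ℤ/4 ⊕ ℤ/8 ⊕ ℤ/8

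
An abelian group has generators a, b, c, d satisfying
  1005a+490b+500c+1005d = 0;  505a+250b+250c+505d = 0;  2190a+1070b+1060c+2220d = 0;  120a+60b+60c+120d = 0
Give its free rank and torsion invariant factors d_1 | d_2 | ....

Answer: M ≅ ℤ/5 ⊕ ℤ/10 ⊕ ℤ/30 ⊕ ℤ/60

Derivation:
rank_ℚ(R)=4; free=4−4=0
SNF(R) diag = [5, 10, 30, 60] → torsion [5, 10, 30, 60]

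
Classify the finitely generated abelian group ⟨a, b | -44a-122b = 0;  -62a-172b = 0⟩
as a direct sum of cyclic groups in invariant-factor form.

rank_ℚ(R)=2; free=2−2=0
SNF(R) diag = [2, 2] → torsion [2, 2]

Answer: M ≅ ℤ/2 ⊕ ℤ/2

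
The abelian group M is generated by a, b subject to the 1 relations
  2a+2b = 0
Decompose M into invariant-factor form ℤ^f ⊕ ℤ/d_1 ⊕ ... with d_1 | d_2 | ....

rank_ℚ(R)=1; free=2−1=1
SNF(R) diag = [2] → torsion [2]

Answer: M ≅ ℤ^1 ⊕ ℤ/2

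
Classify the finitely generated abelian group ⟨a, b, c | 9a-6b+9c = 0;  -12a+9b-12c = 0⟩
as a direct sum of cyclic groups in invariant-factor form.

rank_ℚ(R)=2; free=3−2=1
SNF(R) diag = [3, 3] → torsion [3, 3]

Answer: M ≅ ℤ^1 ⊕ ℤ/3 ⊕ ℤ/3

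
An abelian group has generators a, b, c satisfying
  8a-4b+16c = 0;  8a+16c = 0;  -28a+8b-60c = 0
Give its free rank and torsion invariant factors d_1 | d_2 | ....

rank_ℚ(R)=3; free=3−3=0
SNF(R) diag = [4, 4, 8] → torsion [4, 4, 8]

Answer: M ≅ ℤ/4 ⊕ ℤ/4 ⊕ ℤ/8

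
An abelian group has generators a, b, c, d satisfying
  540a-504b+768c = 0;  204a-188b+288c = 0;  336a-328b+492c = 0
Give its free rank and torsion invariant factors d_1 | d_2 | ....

Answer: M ≅ ℤ^1 ⊕ ℤ/4 ⊕ ℤ/12 ⊕ ℤ/36

Derivation:
rank_ℚ(R)=3; free=4−3=1
SNF(R) diag = [4, 12, 36] → torsion [4, 12, 36]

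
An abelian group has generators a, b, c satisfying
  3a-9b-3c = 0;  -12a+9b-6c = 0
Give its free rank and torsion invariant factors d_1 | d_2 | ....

rank_ℚ(R)=2; free=3−2=1
SNF(R) diag = [3, 9] → torsion [3, 9]

Answer: M ≅ ℤ^1 ⊕ ℤ/3 ⊕ ℤ/9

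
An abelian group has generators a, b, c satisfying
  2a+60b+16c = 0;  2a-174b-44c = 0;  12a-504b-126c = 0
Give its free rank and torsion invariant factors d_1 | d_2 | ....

Answer: M ≅ ℤ/2 ⊕ ℤ/6 ⊕ ℤ/18

Derivation:
rank_ℚ(R)=3; free=3−3=0
SNF(R) diag = [2, 6, 18] → torsion [2, 6, 18]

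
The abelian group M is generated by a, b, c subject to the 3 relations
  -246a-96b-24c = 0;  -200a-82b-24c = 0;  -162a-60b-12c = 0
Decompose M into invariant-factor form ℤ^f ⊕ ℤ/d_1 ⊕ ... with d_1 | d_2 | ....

rank_ℚ(R)=3; free=3−3=0
SNF(R) diag = [2, 6, 12] → torsion [2, 6, 12]

Answer: M ≅ ℤ/2 ⊕ ℤ/6 ⊕ ℤ/12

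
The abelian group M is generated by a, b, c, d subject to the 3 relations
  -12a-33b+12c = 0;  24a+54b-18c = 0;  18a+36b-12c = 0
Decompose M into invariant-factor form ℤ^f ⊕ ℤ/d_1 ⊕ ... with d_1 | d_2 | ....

rank_ℚ(R)=3; free=4−3=1
SNF(R) diag = [3, 6, 6] → torsion [3, 6, 6]

Answer: M ≅ ℤ^1 ⊕ ℤ/3 ⊕ ℤ/6 ⊕ ℤ/6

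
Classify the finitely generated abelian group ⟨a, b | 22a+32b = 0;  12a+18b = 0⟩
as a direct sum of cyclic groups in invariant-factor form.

Answer: M ≅ ℤ/2 ⊕ ℤ/6

Derivation:
rank_ℚ(R)=2; free=2−2=0
SNF(R) diag = [2, 6] → torsion [2, 6]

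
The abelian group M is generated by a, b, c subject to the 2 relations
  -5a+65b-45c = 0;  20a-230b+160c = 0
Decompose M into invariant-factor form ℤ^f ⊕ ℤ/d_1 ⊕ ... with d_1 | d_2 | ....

Answer: M ≅ ℤ^1 ⊕ ℤ/5 ⊕ ℤ/10

Derivation:
rank_ℚ(R)=2; free=3−2=1
SNF(R) diag = [5, 10] → torsion [5, 10]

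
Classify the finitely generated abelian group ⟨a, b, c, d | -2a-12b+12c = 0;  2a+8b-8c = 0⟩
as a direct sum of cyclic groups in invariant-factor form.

Answer: M ≅ ℤ^2 ⊕ ℤ/2 ⊕ ℤ/4

Derivation:
rank_ℚ(R)=2; free=4−2=2
SNF(R) diag = [2, 4] → torsion [2, 4]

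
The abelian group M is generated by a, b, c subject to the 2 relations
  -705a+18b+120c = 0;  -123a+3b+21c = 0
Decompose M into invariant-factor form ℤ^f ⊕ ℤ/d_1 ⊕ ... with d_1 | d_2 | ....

Answer: M ≅ ℤ^1 ⊕ ℤ/3 ⊕ ℤ/3

Derivation:
rank_ℚ(R)=2; free=3−2=1
SNF(R) diag = [3, 3] → torsion [3, 3]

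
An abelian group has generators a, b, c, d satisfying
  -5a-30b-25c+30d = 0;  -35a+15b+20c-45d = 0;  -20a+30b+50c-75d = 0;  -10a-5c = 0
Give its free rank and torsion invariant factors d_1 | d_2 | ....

Answer: M ≅ ℤ/5 ⊕ ℤ/15 ⊕ ℤ/15 ⊕ ℤ/15

Derivation:
rank_ℚ(R)=4; free=4−4=0
SNF(R) diag = [5, 15, 15, 15] → torsion [5, 15, 15, 15]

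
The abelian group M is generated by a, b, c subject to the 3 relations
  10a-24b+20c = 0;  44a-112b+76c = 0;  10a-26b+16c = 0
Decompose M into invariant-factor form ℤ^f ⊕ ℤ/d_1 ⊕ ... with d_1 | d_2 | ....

Answer: M ≅ ℤ/2 ⊕ ℤ/2 ⊕ ℤ/4

Derivation:
rank_ℚ(R)=3; free=3−3=0
SNF(R) diag = [2, 2, 4] → torsion [2, 2, 4]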